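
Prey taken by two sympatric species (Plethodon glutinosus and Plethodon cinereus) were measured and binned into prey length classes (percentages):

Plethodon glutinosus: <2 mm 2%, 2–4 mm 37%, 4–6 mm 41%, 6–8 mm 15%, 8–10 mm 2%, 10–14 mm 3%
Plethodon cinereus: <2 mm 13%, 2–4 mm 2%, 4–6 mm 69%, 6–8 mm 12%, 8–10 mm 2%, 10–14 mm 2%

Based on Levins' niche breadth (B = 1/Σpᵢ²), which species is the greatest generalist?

Convert percentages to proportions (divide by 100).
Σp_glutᵢ² = 0.02² + 0.37² + 0.41² + 0.15² + 0.02² + 0.03² = 0.0004 + 0.1369 + 0.1681 + 0.0225 + 0.0004 + 0.0009 = 0.3292
B_glut = 1 / 0.3292 = 3.0377
Σp_cineᵢ² = 0.13² + 0.02² + 0.69² + 0.12² + 0.02² + 0.02² = 0.0169 + 0.0004 + 0.4761 + 0.0144 + 0.0004 + 0.0004 = 0.5086
B_cine = 1 / 0.5086 = 1.9662
Highest B → broadest niche (most generalist): Plethodon glutinosus (B = 3.04).

Plethodon glutinosus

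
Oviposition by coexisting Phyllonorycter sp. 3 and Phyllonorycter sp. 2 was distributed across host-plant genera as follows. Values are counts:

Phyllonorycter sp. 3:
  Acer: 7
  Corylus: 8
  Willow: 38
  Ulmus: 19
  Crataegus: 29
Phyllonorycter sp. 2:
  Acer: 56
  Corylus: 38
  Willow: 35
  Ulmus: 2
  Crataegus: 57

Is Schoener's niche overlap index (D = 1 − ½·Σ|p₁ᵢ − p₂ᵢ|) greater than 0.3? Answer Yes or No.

Yes

Proportions for Phyllonorycter sp. 3 (n=101): 7/101=0.0693, 8/101=0.0792, 38/101=0.3762, 19/101=0.1881, 29/101=0.2871
Proportions for Phyllonorycter sp. 2 (n=188): 56/188=0.2979, 38/188=0.2021, 35/188=0.1862, 2/188=0.0106, 57/188=0.3032
Σ|p₁ᵢ − p₂ᵢ| = 0.2286 + 0.1229 + 0.1900 + 0.1775 + 0.0161 = 0.7351
D = 1 − ½ × 0.7351 = 1 − 0.36755 = 0.63245
D = 0.63245 > 0.3 → Yes.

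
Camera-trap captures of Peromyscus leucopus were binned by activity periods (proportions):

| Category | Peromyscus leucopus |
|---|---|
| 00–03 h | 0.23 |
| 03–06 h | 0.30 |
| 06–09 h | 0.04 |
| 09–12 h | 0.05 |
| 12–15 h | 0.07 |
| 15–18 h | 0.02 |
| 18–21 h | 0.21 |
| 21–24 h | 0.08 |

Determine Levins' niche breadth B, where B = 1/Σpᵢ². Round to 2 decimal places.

Σpᵢ² = 0.23² + 0.30² + 0.04² + 0.05² + 0.07² + 0.02² + 0.21² + 0.08² = 0.0529 + 0.0900 + 0.0016 + 0.0025 + 0.0049 + 0.0004 + 0.0441 + 0.0064 = 0.2028
B = 1 / 0.2028 = 4.9310

4.93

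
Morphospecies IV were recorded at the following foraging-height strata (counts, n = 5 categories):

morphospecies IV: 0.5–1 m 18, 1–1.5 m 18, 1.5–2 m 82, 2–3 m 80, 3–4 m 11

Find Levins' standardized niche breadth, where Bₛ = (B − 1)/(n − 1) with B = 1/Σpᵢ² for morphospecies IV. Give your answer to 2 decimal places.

Proportions for morphospecies IV (n=209): 18/209=0.0861, 18/209=0.0861, 82/209=0.3923, 80/209=0.3828, 11/209=0.0526
Σpᵢ² = 0.0861² + 0.0861² + 0.3923² + 0.3828² + 0.0526² = 0.007413 + 0.007413 + 0.153899 + 0.146536 + 0.002767 = 0.318028
B = 1 / 0.318028 = 3.1444
Bₛ = (B − 1)/(n − 1) = (3.1444 − 1)/(5 − 1) = 2.1444/4 = 0.5361

0.54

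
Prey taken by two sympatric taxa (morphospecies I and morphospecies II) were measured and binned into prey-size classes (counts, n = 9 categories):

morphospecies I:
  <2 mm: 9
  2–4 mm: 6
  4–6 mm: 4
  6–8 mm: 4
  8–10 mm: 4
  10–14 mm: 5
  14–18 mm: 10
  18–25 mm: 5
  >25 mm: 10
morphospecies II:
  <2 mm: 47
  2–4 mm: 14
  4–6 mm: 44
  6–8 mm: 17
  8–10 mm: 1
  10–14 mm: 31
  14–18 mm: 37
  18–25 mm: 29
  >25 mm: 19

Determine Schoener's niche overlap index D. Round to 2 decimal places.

0.77

Proportions for morphospecies I (n=57): 9/57=0.1579, 6/57=0.1053, 4/57=0.0702, 4/57=0.0702, 4/57=0.0702, 5/57=0.0877, 10/57=0.1754, 5/57=0.0877, 10/57=0.1754
Proportions for morphospecies II (n=239): 47/239=0.1967, 14/239=0.0586, 44/239=0.1841, 17/239=0.0711, 1/239=0.0042, 31/239=0.1297, 37/239=0.1548, 29/239=0.1213, 19/239=0.0795
Σ|p₁ᵢ − p₂ᵢ| = 0.0388 + 0.0467 + 0.1139 + 0.0009 + 0.0660 + 0.0420 + 0.0206 + 0.0336 + 0.0959 = 0.4584
D = 1 − ½ × 0.4584 = 1 − 0.22920 = 0.77080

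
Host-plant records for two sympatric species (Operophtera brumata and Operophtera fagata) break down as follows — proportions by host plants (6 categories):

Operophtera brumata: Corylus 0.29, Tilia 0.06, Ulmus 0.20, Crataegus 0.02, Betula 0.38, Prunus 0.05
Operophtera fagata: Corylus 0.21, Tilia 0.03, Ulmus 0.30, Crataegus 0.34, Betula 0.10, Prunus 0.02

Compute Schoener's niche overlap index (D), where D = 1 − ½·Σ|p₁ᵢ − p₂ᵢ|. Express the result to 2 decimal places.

0.58

Σ|p₁ᵢ − p₂ᵢ| = 0.08 + 0.03 + 0.10 + 0.32 + 0.28 + 0.03 = 0.84
D = 1 − ½ × 0.84 = 1 − 0.420 = 0.5800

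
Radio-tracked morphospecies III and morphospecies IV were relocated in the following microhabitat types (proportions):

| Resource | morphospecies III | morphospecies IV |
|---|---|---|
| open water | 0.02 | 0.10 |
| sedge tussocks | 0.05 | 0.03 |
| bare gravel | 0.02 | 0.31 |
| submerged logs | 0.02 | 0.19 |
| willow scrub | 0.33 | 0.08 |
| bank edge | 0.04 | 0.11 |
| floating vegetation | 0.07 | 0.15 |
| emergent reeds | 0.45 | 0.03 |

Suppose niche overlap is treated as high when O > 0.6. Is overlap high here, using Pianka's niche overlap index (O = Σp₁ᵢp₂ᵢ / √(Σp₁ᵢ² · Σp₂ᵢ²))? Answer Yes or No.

Σ p₁ᵢp₂ᵢ = 0.0020 + 0.0015 + 0.0062 + 0.0038 + 0.0264 + 0.0044 + 0.0105 + 0.0135 = 0.0683
Σp_1ᵢ² = 0.02² + 0.05² + 0.02² + 0.02² + 0.33² + 0.04² + 0.07² + 0.45² = 0.0004 + 0.0025 + 0.0004 + 0.0004 + 0.1089 + 0.0016 + 0.0049 + 0.2025 = 0.3216
Σp_2ᵢ² = 0.10² + 0.03² + 0.31² + 0.19² + 0.08² + 0.11² + 0.15² + 0.03² = 0.0100 + 0.0009 + 0.0961 + 0.0361 + 0.0064 + 0.0121 + 0.0225 + 0.0009 = 0.1850
O = 0.0683 / √(0.3216 × 0.1850) = 0.0683 / 0.24392 = 0.2800
O = 0.2800 < 0.6 → No.

No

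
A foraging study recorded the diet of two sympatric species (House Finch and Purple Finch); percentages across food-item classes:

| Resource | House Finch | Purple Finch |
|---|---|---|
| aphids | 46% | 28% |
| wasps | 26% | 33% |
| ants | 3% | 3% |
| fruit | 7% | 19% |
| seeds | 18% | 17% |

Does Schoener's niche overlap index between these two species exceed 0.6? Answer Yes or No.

Yes

Convert percentages to proportions (divide by 100).
Σ|p₁ᵢ − p₂ᵢ| = 0.18 + 0.07 + 0.00 + 0.12 + 0.01 = 0.38
D = 1 − ½ × 0.38 = 1 − 0.190 = 0.8100
D = 0.8100 > 0.6 → Yes.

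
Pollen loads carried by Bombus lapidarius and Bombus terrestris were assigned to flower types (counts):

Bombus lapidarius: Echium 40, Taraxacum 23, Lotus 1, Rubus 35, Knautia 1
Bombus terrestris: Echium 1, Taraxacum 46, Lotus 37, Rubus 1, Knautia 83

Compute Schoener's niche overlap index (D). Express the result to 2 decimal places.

Proportions for Bombus lapidarius (n=100): 40/100=0.4000, 23/100=0.2300, 1/100=0.0100, 35/100=0.3500, 1/100=0.0100
Proportions for Bombus terrestris (n=168): 1/168=0.0060, 46/168=0.2738, 37/168=0.2202, 1/168=0.0060, 83/168=0.4940
Σ|p₁ᵢ − p₂ᵢ| = 0.3940 + 0.0438 + 0.2102 + 0.3440 + 0.4840 = 1.4760
D = 1 − ½ × 1.4760 = 1 − 0.73800 = 0.26200

0.26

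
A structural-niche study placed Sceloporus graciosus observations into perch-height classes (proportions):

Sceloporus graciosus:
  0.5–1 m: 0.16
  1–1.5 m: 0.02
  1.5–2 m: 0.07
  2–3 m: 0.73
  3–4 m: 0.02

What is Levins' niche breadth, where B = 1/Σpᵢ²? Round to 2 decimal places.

1.77

Σpᵢ² = 0.16² + 0.02² + 0.07² + 0.73² + 0.02² = 0.0256 + 0.0004 + 0.0049 + 0.5329 + 0.0004 = 0.5642
B = 1 / 0.5642 = 1.7724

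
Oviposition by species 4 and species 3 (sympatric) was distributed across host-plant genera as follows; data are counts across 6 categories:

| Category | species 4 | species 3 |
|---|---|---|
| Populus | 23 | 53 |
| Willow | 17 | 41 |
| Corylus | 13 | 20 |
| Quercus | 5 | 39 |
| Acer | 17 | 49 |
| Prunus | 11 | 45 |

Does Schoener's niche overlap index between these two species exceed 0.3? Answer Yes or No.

Proportions for species 4 (n=86): 23/86=0.2674, 17/86=0.1977, 13/86=0.1512, 5/86=0.0581, 17/86=0.1977, 11/86=0.1279
Proportions for species 3 (n=247): 53/247=0.2146, 41/247=0.1660, 20/247=0.0810, 39/247=0.1579, 49/247=0.1984, 45/247=0.1822
Σ|p₁ᵢ − p₂ᵢ| = 0.0528 + 0.0317 + 0.0702 + 0.0998 + 0.0007 + 0.0543 = 0.3095
D = 1 − ½ × 0.3095 = 1 − 0.15475 = 0.84525
D = 0.84525 > 0.3 → Yes.

Yes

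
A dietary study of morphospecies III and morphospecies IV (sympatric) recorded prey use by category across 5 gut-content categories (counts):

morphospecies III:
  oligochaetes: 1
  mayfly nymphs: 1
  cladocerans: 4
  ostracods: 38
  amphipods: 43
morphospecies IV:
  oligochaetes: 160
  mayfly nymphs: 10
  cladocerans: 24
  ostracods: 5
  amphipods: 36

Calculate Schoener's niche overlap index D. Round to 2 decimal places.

Proportions for morphospecies III (n=87): 1/87=0.0115, 1/87=0.0115, 4/87=0.0460, 38/87=0.4368, 43/87=0.4943
Proportions for morphospecies IV (n=235): 160/235=0.6809, 10/235=0.0426, 24/235=0.1021, 5/235=0.0213, 36/235=0.1532
Σ|p₁ᵢ − p₂ᵢ| = 0.6694 + 0.0311 + 0.0561 + 0.4155 + 0.3411 = 1.5132
D = 1 − ½ × 1.5132 = 1 − 0.75660 = 0.24340

0.24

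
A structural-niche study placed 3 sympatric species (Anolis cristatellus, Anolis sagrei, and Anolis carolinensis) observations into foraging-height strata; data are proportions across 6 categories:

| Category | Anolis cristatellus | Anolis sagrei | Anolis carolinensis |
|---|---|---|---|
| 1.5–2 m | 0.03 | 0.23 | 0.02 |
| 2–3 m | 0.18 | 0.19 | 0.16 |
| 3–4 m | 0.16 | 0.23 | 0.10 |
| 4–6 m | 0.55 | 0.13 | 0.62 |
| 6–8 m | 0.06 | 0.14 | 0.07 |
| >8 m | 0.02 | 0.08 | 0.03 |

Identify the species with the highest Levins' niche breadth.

Σp_crisᵢ² = 0.03² + 0.18² + 0.16² + 0.55² + 0.06² + 0.02² = 0.0009 + 0.0324 + 0.0256 + 0.3025 + 0.0036 + 0.0004 = 0.3654
B_cris = 1 / 0.3654 = 2.7367
Σp_sagrᵢ² = 0.23² + 0.19² + 0.23² + 0.13² + 0.14² + 0.08² = 0.0529 + 0.0361 + 0.0529 + 0.0169 + 0.0196 + 0.0064 = 0.1848
B_sagr = 1 / 0.1848 = 5.4113
Σp_caroᵢ² = 0.02² + 0.16² + 0.10² + 0.62² + 0.07² + 0.03² = 0.0004 + 0.0256 + 0.0100 + 0.3844 + 0.0049 + 0.0009 = 0.4262
B_caro = 1 / 0.4262 = 2.3463
Highest B → broadest niche (most generalist): Anolis sagrei (B = 5.41).

Anolis sagrei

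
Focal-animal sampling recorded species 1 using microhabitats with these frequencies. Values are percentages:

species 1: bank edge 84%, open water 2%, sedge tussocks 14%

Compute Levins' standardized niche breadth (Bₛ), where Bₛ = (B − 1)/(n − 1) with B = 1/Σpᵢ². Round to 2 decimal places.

Convert percentages to proportions (divide by 100).
Σpᵢ² = 0.84² + 0.02² + 0.14² = 0.7056 + 0.0004 + 0.0196 = 0.7256
B = 1 / 0.7256 = 1.3782
Bₛ = (B − 1)/(n − 1) = (1.3782 − 1)/(3 − 1) = 0.3782/2 = 0.1891

0.19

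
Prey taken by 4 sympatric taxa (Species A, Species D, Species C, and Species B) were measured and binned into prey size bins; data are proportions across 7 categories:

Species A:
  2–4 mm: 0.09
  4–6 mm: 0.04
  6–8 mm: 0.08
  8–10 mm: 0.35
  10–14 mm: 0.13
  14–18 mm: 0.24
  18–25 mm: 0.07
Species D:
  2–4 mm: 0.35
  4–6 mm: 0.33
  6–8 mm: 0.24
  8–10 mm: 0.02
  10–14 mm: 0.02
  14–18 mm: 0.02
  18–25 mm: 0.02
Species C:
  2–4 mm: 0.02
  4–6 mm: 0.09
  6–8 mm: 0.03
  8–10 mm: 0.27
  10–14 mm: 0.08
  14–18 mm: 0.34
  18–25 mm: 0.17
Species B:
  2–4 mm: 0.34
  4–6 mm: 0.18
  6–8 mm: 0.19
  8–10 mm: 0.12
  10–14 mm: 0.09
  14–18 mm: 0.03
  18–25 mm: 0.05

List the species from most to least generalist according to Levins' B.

Σp_Aᵢ² = 0.09² + 0.04² + 0.08² + 0.35² + 0.13² + 0.24² + 0.07² = 0.0081 + 0.0016 + 0.0064 + 0.1225 + 0.0169 + 0.0576 + 0.0049 = 0.2180
B_A = 1 / 0.2180 = 4.5872
Σp_Dᵢ² = 0.35² + 0.33² + 0.24² + 0.02² + 0.02² + 0.02² + 0.02² = 0.1225 + 0.1089 + 0.0576 + 0.0004 + 0.0004 + 0.0004 + 0.0004 = 0.2906
B_D = 1 / 0.2906 = 3.4412
Σp_Cᵢ² = 0.02² + 0.09² + 0.03² + 0.27² + 0.08² + 0.34² + 0.17² = 0.0004 + 0.0081 + 0.0009 + 0.0729 + 0.0064 + 0.1156 + 0.0289 = 0.2332
B_C = 1 / 0.2332 = 4.2882
Σp_Bᵢ² = 0.34² + 0.18² + 0.19² + 0.12² + 0.09² + 0.03² + 0.05² = 0.1156 + 0.0324 + 0.0361 + 0.0144 + 0.0081 + 0.0009 + 0.0025 = 0.2100
B_B = 1 / 0.2100 = 4.7619
Ranking by B (broadest → narrowest): Species B (4.76) > Species A (4.59) > Species C (4.29) > Species D (3.44)

Species B > Species A > Species C > Species D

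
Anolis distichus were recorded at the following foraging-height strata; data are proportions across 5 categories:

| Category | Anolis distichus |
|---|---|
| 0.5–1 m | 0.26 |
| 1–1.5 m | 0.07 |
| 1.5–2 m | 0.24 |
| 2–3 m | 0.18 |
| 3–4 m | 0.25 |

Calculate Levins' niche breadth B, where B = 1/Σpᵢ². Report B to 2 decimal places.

4.44

Σpᵢ² = 0.26² + 0.07² + 0.24² + 0.18² + 0.25² = 0.0676 + 0.0049 + 0.0576 + 0.0324 + 0.0625 = 0.2250
B = 1 / 0.2250 = 4.4444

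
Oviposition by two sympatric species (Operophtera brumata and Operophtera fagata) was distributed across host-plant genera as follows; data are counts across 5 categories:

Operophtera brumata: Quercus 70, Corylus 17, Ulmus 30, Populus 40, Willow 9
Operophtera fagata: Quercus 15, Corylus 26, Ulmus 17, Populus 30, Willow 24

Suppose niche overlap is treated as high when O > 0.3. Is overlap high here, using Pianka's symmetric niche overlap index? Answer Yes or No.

Proportions for Operophtera brumata (n=166): 70/166=0.4217, 17/166=0.1024, 30/166=0.1807, 40/166=0.2410, 9/166=0.0542
Proportions for Operophtera fagata (n=112): 15/112=0.1339, 26/112=0.2321, 17/112=0.1518, 30/112=0.2679, 24/112=0.2143
Σ p₁ᵢp₂ᵢ = 0.056466 + 0.023767 + 0.027430 + 0.064564 + 0.011615 = 0.183842
Σp_1ᵢ² = 0.4217² + 0.1024² + 0.1807² + 0.2410² + 0.0542² = 0.177831 + 0.010486 + 0.032652 + 0.058081 + 0.002938 = 0.281988
Σp_2ᵢ² = 0.1339² + 0.2321² + 0.1518² + 0.2679² + 0.2143² = 0.017929 + 0.053870 + 0.023043 + 0.071770 + 0.045924 = 0.212536
O = 0.183842 / √(0.281988 × 0.212536) = 0.183842 / 0.2448114 = 0.7510
O = 0.7510 > 0.3 → Yes.

Yes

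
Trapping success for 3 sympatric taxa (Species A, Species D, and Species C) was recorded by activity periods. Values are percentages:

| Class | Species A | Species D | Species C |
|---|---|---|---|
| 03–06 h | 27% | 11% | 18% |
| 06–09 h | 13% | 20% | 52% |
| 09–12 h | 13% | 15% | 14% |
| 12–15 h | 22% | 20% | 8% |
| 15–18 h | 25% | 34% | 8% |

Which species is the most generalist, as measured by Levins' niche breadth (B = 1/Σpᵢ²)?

Convert percentages to proportions (divide by 100).
Σp_Aᵢ² = 0.27² + 0.13² + 0.13² + 0.22² + 0.25² = 0.0729 + 0.0169 + 0.0169 + 0.0484 + 0.0625 = 0.2176
B_A = 1 / 0.2176 = 4.5956
Σp_Dᵢ² = 0.11² + 0.20² + 0.15² + 0.20² + 0.34² = 0.0121 + 0.0400 + 0.0225 + 0.0400 + 0.1156 = 0.2302
B_D = 1 / 0.2302 = 4.3440
Σp_Cᵢ² = 0.18² + 0.52² + 0.14² + 0.08² + 0.08² = 0.0324 + 0.2704 + 0.0196 + 0.0064 + 0.0064 = 0.3352
B_C = 1 / 0.3352 = 2.9833
Highest B → broadest niche (most generalist): Species A (B = 4.60).

Species A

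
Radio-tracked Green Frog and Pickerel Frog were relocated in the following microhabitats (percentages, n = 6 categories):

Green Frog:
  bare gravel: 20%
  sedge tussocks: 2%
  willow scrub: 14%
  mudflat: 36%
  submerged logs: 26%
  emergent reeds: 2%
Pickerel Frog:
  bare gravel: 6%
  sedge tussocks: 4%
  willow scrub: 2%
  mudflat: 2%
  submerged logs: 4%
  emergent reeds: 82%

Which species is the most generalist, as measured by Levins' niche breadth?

Convert percentages to proportions (divide by 100).
Σp_Greeᵢ² = 0.20² + 0.02² + 0.14² + 0.36² + 0.26² + 0.02² = 0.0400 + 0.0004 + 0.0196 + 0.1296 + 0.0676 + 0.0004 = 0.2576
B_Gree = 1 / 0.2576 = 3.8820
Σp_Pickᵢ² = 0.06² + 0.04² + 0.02² + 0.02² + 0.04² + 0.82² = 0.0036 + 0.0016 + 0.0004 + 0.0004 + 0.0016 + 0.6724 = 0.6800
B_Pick = 1 / 0.6800 = 1.4706
Highest B → broadest niche (most generalist): Green Frog (B = 3.88).

Green Frog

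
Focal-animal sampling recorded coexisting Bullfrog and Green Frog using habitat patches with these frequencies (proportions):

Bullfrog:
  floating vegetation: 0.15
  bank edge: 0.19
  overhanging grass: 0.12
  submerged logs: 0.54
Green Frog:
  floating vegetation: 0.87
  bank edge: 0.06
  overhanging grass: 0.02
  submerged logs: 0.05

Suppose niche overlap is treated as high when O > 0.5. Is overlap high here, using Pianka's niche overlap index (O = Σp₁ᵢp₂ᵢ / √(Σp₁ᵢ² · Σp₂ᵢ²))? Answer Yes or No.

No

Σ p₁ᵢp₂ᵢ = 0.1305 + 0.0114 + 0.0024 + 0.0270 = 0.1713
Σp_1ᵢ² = 0.15² + 0.19² + 0.12² + 0.54² = 0.0225 + 0.0361 + 0.0144 + 0.2916 = 0.3646
Σp_2ᵢ² = 0.87² + 0.06² + 0.02² + 0.05² = 0.7569 + 0.0036 + 0.0004 + 0.0025 = 0.7634
O = 0.1713 / √(0.3646 × 0.7634) = 0.1713 / 0.52758 = 0.3247
O = 0.3247 < 0.5 → No.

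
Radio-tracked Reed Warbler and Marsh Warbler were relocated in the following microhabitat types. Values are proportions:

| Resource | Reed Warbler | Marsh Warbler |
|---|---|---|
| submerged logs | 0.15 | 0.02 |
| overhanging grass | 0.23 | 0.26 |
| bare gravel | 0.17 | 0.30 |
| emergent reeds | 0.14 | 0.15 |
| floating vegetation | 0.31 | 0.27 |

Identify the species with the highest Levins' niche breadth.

Σp_Reedᵢ² = 0.15² + 0.23² + 0.17² + 0.14² + 0.31² = 0.0225 + 0.0529 + 0.0289 + 0.0196 + 0.0961 = 0.2200
B_Reed = 1 / 0.2200 = 4.5455
Σp_Marsᵢ² = 0.02² + 0.26² + 0.30² + 0.15² + 0.27² = 0.0004 + 0.0676 + 0.0900 + 0.0225 + 0.0729 = 0.2534
B_Mars = 1 / 0.2534 = 3.9463
Highest B → broadest niche (most generalist): Reed Warbler (B = 4.55).

Reed Warbler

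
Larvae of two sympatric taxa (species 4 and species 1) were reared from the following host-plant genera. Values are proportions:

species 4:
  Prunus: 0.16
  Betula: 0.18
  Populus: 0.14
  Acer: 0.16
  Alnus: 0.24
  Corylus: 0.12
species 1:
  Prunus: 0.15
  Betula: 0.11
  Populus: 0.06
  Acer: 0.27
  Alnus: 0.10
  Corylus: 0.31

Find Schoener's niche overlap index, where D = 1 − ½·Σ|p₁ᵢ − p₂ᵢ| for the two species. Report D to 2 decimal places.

Σ|p₁ᵢ − p₂ᵢ| = 0.01 + 0.07 + 0.08 + 0.11 + 0.14 + 0.19 = 0.60
D = 1 − ½ × 0.60 = 1 − 0.300 = 0.7000

0.70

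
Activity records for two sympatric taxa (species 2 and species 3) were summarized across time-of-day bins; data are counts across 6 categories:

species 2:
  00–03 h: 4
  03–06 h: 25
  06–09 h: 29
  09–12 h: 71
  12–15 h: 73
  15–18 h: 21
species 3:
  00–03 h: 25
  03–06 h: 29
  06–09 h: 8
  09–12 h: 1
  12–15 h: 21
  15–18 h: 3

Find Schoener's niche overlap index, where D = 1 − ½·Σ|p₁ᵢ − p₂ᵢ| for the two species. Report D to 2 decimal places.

0.51

Proportions for species 2 (n=223): 4/223=0.0179, 25/223=0.1121, 29/223=0.1300, 71/223=0.3184, 73/223=0.3274, 21/223=0.0942
Proportions for species 3 (n=87): 25/87=0.2874, 29/87=0.3333, 8/87=0.0920, 1/87=0.0115, 21/87=0.2414, 3/87=0.0345
Σ|p₁ᵢ − p₂ᵢ| = 0.2695 + 0.2212 + 0.0380 + 0.3069 + 0.0860 + 0.0597 = 0.9813
D = 1 − ½ × 0.9813 = 1 − 0.49065 = 0.50935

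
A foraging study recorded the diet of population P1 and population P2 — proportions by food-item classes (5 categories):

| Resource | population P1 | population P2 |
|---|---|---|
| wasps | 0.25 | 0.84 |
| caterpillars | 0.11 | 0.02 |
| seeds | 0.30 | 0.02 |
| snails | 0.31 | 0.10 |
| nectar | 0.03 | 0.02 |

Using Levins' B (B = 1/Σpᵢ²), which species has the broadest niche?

population P1

Σp_P1ᵢ² = 0.25² + 0.11² + 0.30² + 0.31² + 0.03² = 0.0625 + 0.0121 + 0.0900 + 0.0961 + 0.0009 = 0.2616
B_P1 = 1 / 0.2616 = 3.8226
Σp_P2ᵢ² = 0.84² + 0.02² + 0.02² + 0.10² + 0.02² = 0.7056 + 0.0004 + 0.0004 + 0.0100 + 0.0004 = 0.7168
B_P2 = 1 / 0.7168 = 1.3951
Highest B → broadest niche (most generalist): population P1 (B = 3.82).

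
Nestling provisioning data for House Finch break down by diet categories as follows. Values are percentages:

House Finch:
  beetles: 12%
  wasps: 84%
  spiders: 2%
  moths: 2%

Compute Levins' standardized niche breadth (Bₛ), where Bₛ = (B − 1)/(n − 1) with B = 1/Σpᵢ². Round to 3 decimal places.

0.129

Convert percentages to proportions (divide by 100).
Σpᵢ² = 0.12² + 0.84² + 0.02² + 0.02² = 0.0144 + 0.7056 + 0.0004 + 0.0004 = 0.7208
B = 1 / 0.7208 = 1.38735
Bₛ = (B − 1)/(n − 1) = (1.38735 − 1)/(4 − 1) = 0.38735/3 = 0.12912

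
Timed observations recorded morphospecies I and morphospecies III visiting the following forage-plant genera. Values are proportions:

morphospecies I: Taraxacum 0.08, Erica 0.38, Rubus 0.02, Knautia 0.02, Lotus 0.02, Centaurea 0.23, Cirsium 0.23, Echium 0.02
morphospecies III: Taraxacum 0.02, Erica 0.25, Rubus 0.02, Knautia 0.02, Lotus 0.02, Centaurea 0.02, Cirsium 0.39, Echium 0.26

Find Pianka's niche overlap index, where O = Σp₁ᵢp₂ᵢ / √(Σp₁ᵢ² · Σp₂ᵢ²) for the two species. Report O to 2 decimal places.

0.73

Σ p₁ᵢp₂ᵢ = 0.0016 + 0.0950 + 0.0004 + 0.0004 + 0.0004 + 0.0046 + 0.0897 + 0.0052 = 0.1973
Σp_1ᵢ² = 0.08² + 0.38² + 0.02² + 0.02² + 0.02² + 0.23² + 0.23² + 0.02² = 0.0064 + 0.1444 + 0.0004 + 0.0004 + 0.0004 + 0.0529 + 0.0529 + 0.0004 = 0.2582
Σp_2ᵢ² = 0.02² + 0.25² + 0.02² + 0.02² + 0.02² + 0.02² + 0.39² + 0.26² = 0.0004 + 0.0625 + 0.0004 + 0.0004 + 0.0004 + 0.0004 + 0.1521 + 0.0676 = 0.2842
O = 0.1973 / √(0.2582 × 0.2842) = 0.1973 / 0.27089 = 0.7283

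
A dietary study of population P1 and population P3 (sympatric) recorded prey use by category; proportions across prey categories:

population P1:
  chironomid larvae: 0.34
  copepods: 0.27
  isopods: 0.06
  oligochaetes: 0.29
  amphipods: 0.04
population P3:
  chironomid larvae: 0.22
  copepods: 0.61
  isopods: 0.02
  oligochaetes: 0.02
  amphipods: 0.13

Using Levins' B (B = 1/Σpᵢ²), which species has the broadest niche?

population P1

Σp_P1ᵢ² = 0.34² + 0.27² + 0.06² + 0.29² + 0.04² = 0.1156 + 0.0729 + 0.0036 + 0.0841 + 0.0016 = 0.2778
B_P1 = 1 / 0.2778 = 3.5997
Σp_P3ᵢ² = 0.22² + 0.61² + 0.02² + 0.02² + 0.13² = 0.0484 + 0.3721 + 0.0004 + 0.0004 + 0.0169 = 0.4382
B_P3 = 1 / 0.4382 = 2.2821
Highest B → broadest niche (most generalist): population P1 (B = 3.60).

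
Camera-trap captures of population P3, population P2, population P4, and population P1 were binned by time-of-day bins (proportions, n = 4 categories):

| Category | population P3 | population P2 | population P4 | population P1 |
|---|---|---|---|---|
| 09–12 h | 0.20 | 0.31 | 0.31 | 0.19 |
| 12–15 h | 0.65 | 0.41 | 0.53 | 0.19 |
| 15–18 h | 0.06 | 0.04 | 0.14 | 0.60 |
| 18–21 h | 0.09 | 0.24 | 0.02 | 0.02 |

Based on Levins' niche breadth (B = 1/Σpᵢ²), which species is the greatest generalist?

population P2

Σp_P3ᵢ² = 0.20² + 0.65² + 0.06² + 0.09² = 0.0400 + 0.4225 + 0.0036 + 0.0081 = 0.4742
B_P3 = 1 / 0.4742 = 2.1088
Σp_P2ᵢ² = 0.31² + 0.41² + 0.04² + 0.24² = 0.0961 + 0.1681 + 0.0016 + 0.0576 = 0.3234
B_P2 = 1 / 0.3234 = 3.0921
Σp_P4ᵢ² = 0.31² + 0.53² + 0.14² + 0.02² = 0.0961 + 0.2809 + 0.0196 + 0.0004 = 0.3970
B_P4 = 1 / 0.3970 = 2.5189
Σp_P1ᵢ² = 0.19² + 0.19² + 0.60² + 0.02² = 0.0361 + 0.0361 + 0.3600 + 0.0004 = 0.4326
B_P1 = 1 / 0.4326 = 2.3116
Highest B → broadest niche (most generalist): population P2 (B = 3.09).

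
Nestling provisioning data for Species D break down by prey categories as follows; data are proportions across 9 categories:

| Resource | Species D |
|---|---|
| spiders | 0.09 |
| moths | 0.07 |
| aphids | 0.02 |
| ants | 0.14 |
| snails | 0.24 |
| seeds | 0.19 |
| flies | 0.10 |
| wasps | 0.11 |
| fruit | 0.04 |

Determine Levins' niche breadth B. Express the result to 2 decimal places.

6.65

Σpᵢ² = 0.09² + 0.07² + 0.02² + 0.14² + 0.24² + 0.19² + 0.10² + 0.11² + 0.04² = 0.0081 + 0.0049 + 0.0004 + 0.0196 + 0.0576 + 0.0361 + 0.0100 + 0.0121 + 0.0016 = 0.1504
B = 1 / 0.1504 = 6.6489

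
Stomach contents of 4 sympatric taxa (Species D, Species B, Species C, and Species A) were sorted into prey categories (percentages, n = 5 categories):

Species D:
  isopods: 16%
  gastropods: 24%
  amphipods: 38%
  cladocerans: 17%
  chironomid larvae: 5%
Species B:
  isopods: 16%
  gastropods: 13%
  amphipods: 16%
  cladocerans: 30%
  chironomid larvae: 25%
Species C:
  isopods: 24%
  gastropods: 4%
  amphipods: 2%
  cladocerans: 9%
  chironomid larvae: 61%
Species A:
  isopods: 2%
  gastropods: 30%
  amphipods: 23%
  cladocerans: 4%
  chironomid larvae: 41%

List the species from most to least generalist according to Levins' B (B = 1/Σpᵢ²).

Convert percentages to proportions (divide by 100).
Σp_Dᵢ² = 0.16² + 0.24² + 0.38² + 0.17² + 0.05² = 0.0256 + 0.0576 + 0.1444 + 0.0289 + 0.0025 = 0.2590
B_D = 1 / 0.2590 = 3.8610
Σp_Bᵢ² = 0.16² + 0.13² + 0.16² + 0.30² + 0.25² = 0.0256 + 0.0169 + 0.0256 + 0.0900 + 0.0625 = 0.2206
B_B = 1 / 0.2206 = 4.5331
Σp_Cᵢ² = 0.24² + 0.04² + 0.02² + 0.09² + 0.61² = 0.0576 + 0.0016 + 0.0004 + 0.0081 + 0.3721 = 0.4398
B_C = 1 / 0.4398 = 2.2738
Σp_Aᵢ² = 0.02² + 0.30² + 0.23² + 0.04² + 0.41² = 0.0004 + 0.0900 + 0.0529 + 0.0016 + 0.1681 = 0.3130
B_A = 1 / 0.3130 = 3.1949
Ranking by B (broadest → narrowest): Species B (4.53) > Species D (3.86) > Species A (3.19) > Species C (2.27)

Species B > Species D > Species A > Species C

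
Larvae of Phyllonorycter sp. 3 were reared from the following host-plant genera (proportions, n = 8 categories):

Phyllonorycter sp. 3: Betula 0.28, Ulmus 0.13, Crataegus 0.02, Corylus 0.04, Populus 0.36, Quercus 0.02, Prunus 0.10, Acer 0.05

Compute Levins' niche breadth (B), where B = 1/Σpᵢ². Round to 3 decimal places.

Σpᵢ² = 0.28² + 0.13² + 0.02² + 0.04² + 0.36² + 0.02² + 0.10² + 0.05² = 0.0784 + 0.0169 + 0.0004 + 0.0016 + 0.1296 + 0.0004 + 0.0100 + 0.0025 = 0.2398
B = 1 / 0.2398 = 4.17014

4.170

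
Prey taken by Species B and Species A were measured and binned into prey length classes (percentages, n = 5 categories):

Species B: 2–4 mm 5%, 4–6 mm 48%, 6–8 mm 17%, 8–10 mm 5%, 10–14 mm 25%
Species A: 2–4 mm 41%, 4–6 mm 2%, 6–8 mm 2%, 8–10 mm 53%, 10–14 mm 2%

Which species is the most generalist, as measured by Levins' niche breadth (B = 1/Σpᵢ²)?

Species B

Convert percentages to proportions (divide by 100).
Σp_Bᵢ² = 0.05² + 0.48² + 0.17² + 0.05² + 0.25² = 0.0025 + 0.2304 + 0.0289 + 0.0025 + 0.0625 = 0.3268
B_B = 1 / 0.3268 = 3.0600
Σp_Aᵢ² = 0.41² + 0.02² + 0.02² + 0.53² + 0.02² = 0.1681 + 0.0004 + 0.0004 + 0.2809 + 0.0004 = 0.4502
B_A = 1 / 0.4502 = 2.2212
Highest B → broadest niche (most generalist): Species B (B = 3.06).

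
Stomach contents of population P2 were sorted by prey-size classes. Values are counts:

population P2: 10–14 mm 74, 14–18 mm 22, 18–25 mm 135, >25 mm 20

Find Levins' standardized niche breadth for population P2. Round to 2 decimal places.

0.52

Proportions for population P2 (n=251): 74/251=0.2948, 22/251=0.0876, 135/251=0.5378, 20/251=0.0797
Σpᵢ² = 0.2948² + 0.0876² + 0.5378² + 0.0797² = 0.086907 + 0.007674 + 0.289229 + 0.006352 = 0.390162
B = 1 / 0.390162 = 2.5630
Bₛ = (B − 1)/(n − 1) = (2.5630 − 1)/(4 − 1) = 1.5630/3 = 0.5210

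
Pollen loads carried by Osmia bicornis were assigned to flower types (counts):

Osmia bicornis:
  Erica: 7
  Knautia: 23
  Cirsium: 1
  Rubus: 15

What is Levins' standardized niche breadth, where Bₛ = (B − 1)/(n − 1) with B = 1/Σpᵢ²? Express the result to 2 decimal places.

Proportions for Osmia bicornis (n=46): 7/46=0.1522, 23/46=0.5000, 1/46=0.0217, 15/46=0.3261
Σpᵢ² = 0.1522² + 0.5000² + 0.0217² + 0.3261² = 0.023165 + 0.250000 + 0.000471 + 0.106341 = 0.379977
B = 1 / 0.379977 = 2.6317
Bₛ = (B − 1)/(n − 1) = (2.6317 − 1)/(4 − 1) = 1.6317/3 = 0.5439

0.54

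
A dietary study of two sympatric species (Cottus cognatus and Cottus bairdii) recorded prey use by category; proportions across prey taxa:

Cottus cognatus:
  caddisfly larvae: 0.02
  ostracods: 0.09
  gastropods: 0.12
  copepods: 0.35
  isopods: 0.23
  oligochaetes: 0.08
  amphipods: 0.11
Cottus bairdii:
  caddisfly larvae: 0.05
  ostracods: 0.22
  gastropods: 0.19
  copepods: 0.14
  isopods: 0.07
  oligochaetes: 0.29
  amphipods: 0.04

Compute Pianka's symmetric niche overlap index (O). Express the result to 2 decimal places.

0.66

Σ p₁ᵢp₂ᵢ = 0.0010 + 0.0198 + 0.0228 + 0.0490 + 0.0161 + 0.0232 + 0.0044 = 0.1363
Σp_1ᵢ² = 0.02² + 0.09² + 0.12² + 0.35² + 0.23² + 0.08² + 0.11² = 0.0004 + 0.0081 + 0.0144 + 0.1225 + 0.0529 + 0.0064 + 0.0121 = 0.2168
Σp_2ᵢ² = 0.05² + 0.22² + 0.19² + 0.14² + 0.07² + 0.29² + 0.04² = 0.0025 + 0.0484 + 0.0361 + 0.0196 + 0.0049 + 0.0841 + 0.0016 = 0.1972
O = 0.1363 / √(0.2168 × 0.1972) = 0.1363 / 0.20677 = 0.6592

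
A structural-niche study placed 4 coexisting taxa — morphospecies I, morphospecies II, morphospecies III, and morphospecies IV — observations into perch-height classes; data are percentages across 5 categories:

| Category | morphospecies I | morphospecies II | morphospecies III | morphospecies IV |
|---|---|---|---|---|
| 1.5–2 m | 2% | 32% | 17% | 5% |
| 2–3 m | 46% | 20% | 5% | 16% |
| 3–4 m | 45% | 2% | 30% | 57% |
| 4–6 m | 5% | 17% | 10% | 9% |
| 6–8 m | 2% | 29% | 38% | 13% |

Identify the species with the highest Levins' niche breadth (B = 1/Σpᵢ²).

Convert percentages to proportions (divide by 100).
Σp_Iᵢ² = 0.02² + 0.46² + 0.45² + 0.05² + 0.02² = 0.0004 + 0.2116 + 0.2025 + 0.0025 + 0.0004 = 0.4174
B_I = 1 / 0.4174 = 2.3958
Σp_IIᵢ² = 0.32² + 0.20² + 0.02² + 0.17² + 0.29² = 0.1024 + 0.0400 + 0.0004 + 0.0289 + 0.0841 = 0.2558
B_II = 1 / 0.2558 = 3.9093
Σp_IIIᵢ² = 0.17² + 0.05² + 0.30² + 0.10² + 0.38² = 0.0289 + 0.0025 + 0.0900 + 0.0100 + 0.1444 = 0.2758
B_III = 1 / 0.2758 = 3.6258
Σp_IVᵢ² = 0.05² + 0.16² + 0.57² + 0.09² + 0.13² = 0.0025 + 0.0256 + 0.3249 + 0.0081 + 0.0169 = 0.3780
B_IV = 1 / 0.3780 = 2.6455
Highest B → broadest niche (most generalist): morphospecies II (B = 3.91).

morphospecies II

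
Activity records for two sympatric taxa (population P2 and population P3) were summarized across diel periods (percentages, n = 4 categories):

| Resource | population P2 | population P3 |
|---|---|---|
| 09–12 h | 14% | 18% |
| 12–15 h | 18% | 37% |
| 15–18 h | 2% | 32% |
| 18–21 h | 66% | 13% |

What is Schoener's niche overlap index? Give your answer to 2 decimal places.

Convert percentages to proportions (divide by 100).
Σ|p₁ᵢ − p₂ᵢ| = 0.04 + 0.19 + 0.30 + 0.53 = 1.06
D = 1 − ½ × 1.06 = 1 − 0.530 = 0.4700

0.47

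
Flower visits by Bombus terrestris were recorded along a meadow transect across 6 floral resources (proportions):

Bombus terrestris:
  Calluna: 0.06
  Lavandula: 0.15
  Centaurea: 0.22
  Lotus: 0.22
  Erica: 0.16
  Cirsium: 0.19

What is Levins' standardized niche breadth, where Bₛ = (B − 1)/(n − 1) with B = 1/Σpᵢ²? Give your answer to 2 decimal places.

0.88

Σpᵢ² = 0.06² + 0.15² + 0.22² + 0.22² + 0.16² + 0.19² = 0.0036 + 0.0225 + 0.0484 + 0.0484 + 0.0256 + 0.0361 = 0.1846
B = 1 / 0.1846 = 5.4171
Bₛ = (B − 1)/(n − 1) = (5.4171 − 1)/(6 − 1) = 4.4171/5 = 0.8834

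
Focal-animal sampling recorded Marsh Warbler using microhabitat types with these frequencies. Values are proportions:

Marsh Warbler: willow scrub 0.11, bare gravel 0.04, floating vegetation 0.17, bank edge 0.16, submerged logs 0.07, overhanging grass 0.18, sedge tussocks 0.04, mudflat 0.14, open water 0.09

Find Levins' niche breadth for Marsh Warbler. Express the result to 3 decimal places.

Σpᵢ² = 0.11² + 0.04² + 0.17² + 0.16² + 0.07² + 0.18² + 0.04² + 0.14² + 0.09² = 0.0121 + 0.0016 + 0.0289 + 0.0256 + 0.0049 + 0.0324 + 0.0016 + 0.0196 + 0.0081 = 0.1348
B = 1 / 0.1348 = 7.41840

7.418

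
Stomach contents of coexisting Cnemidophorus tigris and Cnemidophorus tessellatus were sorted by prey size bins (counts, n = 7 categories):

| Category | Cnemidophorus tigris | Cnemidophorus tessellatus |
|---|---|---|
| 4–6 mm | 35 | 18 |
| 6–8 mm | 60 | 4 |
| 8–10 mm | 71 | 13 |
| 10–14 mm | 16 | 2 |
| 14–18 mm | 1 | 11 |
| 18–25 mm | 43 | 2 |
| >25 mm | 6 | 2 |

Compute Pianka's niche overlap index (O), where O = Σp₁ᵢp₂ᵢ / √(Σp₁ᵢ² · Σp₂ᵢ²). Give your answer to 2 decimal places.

0.70

Proportions for Cnemidophorus tigris (n=232): 35/232=0.1509, 60/232=0.2586, 71/232=0.3060, 16/232=0.0690, 1/232=0.0043, 43/232=0.1853, 6/232=0.0259
Proportions for Cnemidophorus tessellatus (n=52): 18/52=0.3462, 4/52=0.0769, 13/52=0.2500, 2/52=0.0385, 11/52=0.2115, 2/52=0.0385, 2/52=0.0385
Σ p₁ᵢp₂ᵢ = 0.052242 + 0.019886 + 0.076500 + 0.002657 + 0.000909 + 0.007134 + 0.000997 = 0.160325
Σp_1ᵢ² = 0.1509² + 0.2586² + 0.3060² + 0.0690² + 0.0043² + 0.1853² + 0.0259² = 0.022771 + 0.066874 + 0.093636 + 0.004761 + 0.000018 + 0.034336 + 0.000671 = 0.223067
Σp_2ᵢ² = 0.3462² + 0.0769² + 0.2500² + 0.0385² + 0.2115² + 0.0385² + 0.0385² = 0.119854 + 0.005914 + 0.062500 + 0.001482 + 0.044732 + 0.001482 + 0.001482 = 0.237446
O = 0.160325 / √(0.223067 × 0.237446) = 0.160325 / 0.2301442 = 0.6966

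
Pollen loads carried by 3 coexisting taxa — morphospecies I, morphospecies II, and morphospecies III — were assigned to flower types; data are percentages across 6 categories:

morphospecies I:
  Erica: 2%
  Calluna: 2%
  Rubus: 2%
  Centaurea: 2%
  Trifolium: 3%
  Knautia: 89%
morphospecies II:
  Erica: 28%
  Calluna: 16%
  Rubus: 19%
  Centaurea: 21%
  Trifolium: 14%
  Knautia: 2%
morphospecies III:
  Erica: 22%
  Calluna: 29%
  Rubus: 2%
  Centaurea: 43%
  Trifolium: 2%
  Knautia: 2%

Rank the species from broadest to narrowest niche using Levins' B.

Convert percentages to proportions (divide by 100).
Σp_Iᵢ² = 0.02² + 0.02² + 0.02² + 0.02² + 0.03² + 0.89² = 0.0004 + 0.0004 + 0.0004 + 0.0004 + 0.0009 + 0.7921 = 0.7946
B_I = 1 / 0.7946 = 1.2585
Σp_IIᵢ² = 0.28² + 0.16² + 0.19² + 0.21² + 0.14² + 0.02² = 0.0784 + 0.0256 + 0.0361 + 0.0441 + 0.0196 + 0.0004 = 0.2042
B_II = 1 / 0.2042 = 4.8972
Σp_IIIᵢ² = 0.22² + 0.29² + 0.02² + 0.43² + 0.02² + 0.02² = 0.0484 + 0.0841 + 0.0004 + 0.1849 + 0.0004 + 0.0004 = 0.3186
B_III = 1 / 0.3186 = 3.1387
Ranking by B (broadest → narrowest): morphospecies II (4.90) > morphospecies III (3.14) > morphospecies I (1.26)

morphospecies II > morphospecies III > morphospecies I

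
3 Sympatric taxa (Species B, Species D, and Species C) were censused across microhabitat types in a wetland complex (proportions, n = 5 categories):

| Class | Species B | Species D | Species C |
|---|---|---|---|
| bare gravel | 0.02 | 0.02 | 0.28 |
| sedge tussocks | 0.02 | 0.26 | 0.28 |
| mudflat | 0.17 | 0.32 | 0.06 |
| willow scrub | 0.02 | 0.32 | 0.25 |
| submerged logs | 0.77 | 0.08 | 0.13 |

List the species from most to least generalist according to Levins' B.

Σp_Bᵢ² = 0.02² + 0.02² + 0.17² + 0.02² + 0.77² = 0.0004 + 0.0004 + 0.0289 + 0.0004 + 0.5929 = 0.6230
B_B = 1 / 0.6230 = 1.6051
Σp_Dᵢ² = 0.02² + 0.26² + 0.32² + 0.32² + 0.08² = 0.0004 + 0.0676 + 0.1024 + 0.1024 + 0.0064 = 0.2792
B_D = 1 / 0.2792 = 3.5817
Σp_Cᵢ² = 0.28² + 0.28² + 0.06² + 0.25² + 0.13² = 0.0784 + 0.0784 + 0.0036 + 0.0625 + 0.0169 = 0.2398
B_C = 1 / 0.2398 = 4.1701
Ranking by B (broadest → narrowest): Species C (4.17) > Species D (3.58) > Species B (1.61)

Species C > Species D > Species B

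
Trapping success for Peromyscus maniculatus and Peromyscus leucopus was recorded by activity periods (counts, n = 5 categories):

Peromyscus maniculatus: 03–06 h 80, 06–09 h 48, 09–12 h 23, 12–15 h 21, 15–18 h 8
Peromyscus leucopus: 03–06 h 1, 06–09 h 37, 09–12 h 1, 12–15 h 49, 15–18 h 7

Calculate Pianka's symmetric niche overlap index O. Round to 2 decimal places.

0.49

Proportions for Peromyscus maniculatus (n=180): 80/180=0.4444, 48/180=0.2667, 23/180=0.1278, 21/180=0.1167, 8/180=0.0444
Proportions for Peromyscus leucopus (n=95): 1/95=0.0105, 37/95=0.3895, 1/95=0.0105, 49/95=0.5158, 7/95=0.0737
Σ p₁ᵢp₂ᵢ = 0.004666 + 0.103880 + 0.001342 + 0.060194 + 0.003272 = 0.173354
Σp_1ᵢ² = 0.4444² + 0.2667² + 0.1278² + 0.1167² + 0.0444² = 0.197491 + 0.071129 + 0.016333 + 0.013619 + 0.001971 = 0.300543
Σp_2ᵢ² = 0.0105² + 0.3895² + 0.0105² + 0.5158² + 0.0737² = 0.000110 + 0.151710 + 0.000110 + 0.266050 + 0.005432 = 0.423412
O = 0.173354 / √(0.300543 × 0.423412) = 0.173354 / 0.3567261 = 0.4860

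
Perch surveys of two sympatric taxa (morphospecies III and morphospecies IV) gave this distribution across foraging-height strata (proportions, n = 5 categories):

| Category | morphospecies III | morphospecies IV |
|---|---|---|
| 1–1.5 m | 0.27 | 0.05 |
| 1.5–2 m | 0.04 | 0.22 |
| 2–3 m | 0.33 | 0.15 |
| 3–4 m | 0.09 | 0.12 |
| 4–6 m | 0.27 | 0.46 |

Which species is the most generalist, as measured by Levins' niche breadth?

morphospecies III

Σp_IIIᵢ² = 0.27² + 0.04² + 0.33² + 0.09² + 0.27² = 0.0729 + 0.0016 + 0.1089 + 0.0081 + 0.0729 = 0.2644
B_III = 1 / 0.2644 = 3.7821
Σp_IVᵢ² = 0.05² + 0.22² + 0.15² + 0.12² + 0.46² = 0.0025 + 0.0484 + 0.0225 + 0.0144 + 0.2116 = 0.2994
B_IV = 1 / 0.2994 = 3.3400
Highest B → broadest niche (most generalist): morphospecies III (B = 3.78).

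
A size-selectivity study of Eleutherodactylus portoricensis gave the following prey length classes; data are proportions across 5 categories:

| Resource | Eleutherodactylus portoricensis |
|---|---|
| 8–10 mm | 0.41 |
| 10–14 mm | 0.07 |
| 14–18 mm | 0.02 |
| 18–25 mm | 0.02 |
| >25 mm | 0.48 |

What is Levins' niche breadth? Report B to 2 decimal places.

2.47

Σpᵢ² = 0.41² + 0.07² + 0.02² + 0.02² + 0.48² = 0.1681 + 0.0049 + 0.0004 + 0.0004 + 0.2304 = 0.4042
B = 1 / 0.4042 = 2.4740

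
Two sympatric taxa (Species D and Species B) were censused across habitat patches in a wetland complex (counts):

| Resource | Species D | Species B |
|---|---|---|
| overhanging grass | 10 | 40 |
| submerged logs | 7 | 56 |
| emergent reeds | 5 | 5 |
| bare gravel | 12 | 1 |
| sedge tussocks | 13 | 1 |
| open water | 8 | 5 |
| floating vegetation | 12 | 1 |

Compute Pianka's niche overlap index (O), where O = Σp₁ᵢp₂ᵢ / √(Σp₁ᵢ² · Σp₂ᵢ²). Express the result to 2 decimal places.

Proportions for Species D (n=67): 10/67=0.1493, 7/67=0.1045, 5/67=0.0746, 12/67=0.1791, 13/67=0.1940, 8/67=0.1194, 12/67=0.1791
Proportions for Species B (n=109): 40/109=0.3670, 56/109=0.5138, 5/109=0.0459, 1/109=0.0092, 1/109=0.0092, 5/109=0.0459, 1/109=0.0092
Σ p₁ᵢp₂ᵢ = 0.054793 + 0.053692 + 0.003424 + 0.001648 + 0.001785 + 0.005480 + 0.001648 = 0.122470
Σp_1ᵢ² = 0.1493² + 0.1045² + 0.0746² + 0.1791² + 0.1940² + 0.1194² + 0.1791² = 0.022290 + 0.010920 + 0.005565 + 0.032077 + 0.037636 + 0.014256 + 0.032077 = 0.154821
Σp_2ᵢ² = 0.3670² + 0.5138² + 0.0459² + 0.0092² + 0.0092² + 0.0459² + 0.0092² = 0.134689 + 0.263990 + 0.002107 + 0.000085 + 0.000085 + 0.002107 + 0.000085 = 0.403148
O = 0.122470 / √(0.154821 × 0.403148) = 0.122470 / 0.2498315 = 0.4902

0.49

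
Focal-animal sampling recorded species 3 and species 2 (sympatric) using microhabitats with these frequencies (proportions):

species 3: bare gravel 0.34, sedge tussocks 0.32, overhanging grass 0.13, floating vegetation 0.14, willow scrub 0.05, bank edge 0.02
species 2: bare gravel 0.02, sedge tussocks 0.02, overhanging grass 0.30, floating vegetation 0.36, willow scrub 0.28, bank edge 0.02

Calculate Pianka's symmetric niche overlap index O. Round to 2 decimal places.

0.42

Σ p₁ᵢp₂ᵢ = 0.0068 + 0.0064 + 0.0390 + 0.0504 + 0.0140 + 0.0004 = 0.1170
Σp_1ᵢ² = 0.34² + 0.32² + 0.13² + 0.14² + 0.05² + 0.02² = 0.1156 + 0.1024 + 0.0169 + 0.0196 + 0.0025 + 0.0004 = 0.2574
Σp_2ᵢ² = 0.02² + 0.02² + 0.30² + 0.36² + 0.28² + 0.02² = 0.0004 + 0.0004 + 0.0900 + 0.1296 + 0.0784 + 0.0004 = 0.2992
O = 0.1170 / √(0.2574 × 0.2992) = 0.1170 / 0.27751 = 0.4216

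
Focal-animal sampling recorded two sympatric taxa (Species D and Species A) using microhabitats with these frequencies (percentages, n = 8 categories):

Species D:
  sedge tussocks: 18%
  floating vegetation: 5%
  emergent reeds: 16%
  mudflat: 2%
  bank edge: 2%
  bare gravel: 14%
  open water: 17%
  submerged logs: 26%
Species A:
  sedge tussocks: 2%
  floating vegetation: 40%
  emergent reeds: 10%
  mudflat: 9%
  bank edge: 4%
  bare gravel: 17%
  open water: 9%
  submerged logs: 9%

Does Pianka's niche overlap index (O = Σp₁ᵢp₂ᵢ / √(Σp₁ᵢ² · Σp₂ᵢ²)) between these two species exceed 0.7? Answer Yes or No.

No

Convert percentages to proportions (divide by 100).
Σ p₁ᵢp₂ᵢ = 0.0036 + 0.0200 + 0.0160 + 0.0018 + 0.0008 + 0.0238 + 0.0153 + 0.0234 = 0.1047
Σp_1ᵢ² = 0.18² + 0.05² + 0.16² + 0.02² + 0.02² + 0.14² + 0.17² + 0.26² = 0.0324 + 0.0025 + 0.0256 + 0.0004 + 0.0004 + 0.0196 + 0.0289 + 0.0676 = 0.1774
Σp_2ᵢ² = 0.02² + 0.40² + 0.10² + 0.09² + 0.04² + 0.17² + 0.09² + 0.09² = 0.0004 + 0.1600 + 0.0100 + 0.0081 + 0.0016 + 0.0289 + 0.0081 + 0.0081 = 0.2252
O = 0.1047 / √(0.1774 × 0.2252) = 0.1047 / 0.19988 = 0.5238
O = 0.5238 < 0.7 → No.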